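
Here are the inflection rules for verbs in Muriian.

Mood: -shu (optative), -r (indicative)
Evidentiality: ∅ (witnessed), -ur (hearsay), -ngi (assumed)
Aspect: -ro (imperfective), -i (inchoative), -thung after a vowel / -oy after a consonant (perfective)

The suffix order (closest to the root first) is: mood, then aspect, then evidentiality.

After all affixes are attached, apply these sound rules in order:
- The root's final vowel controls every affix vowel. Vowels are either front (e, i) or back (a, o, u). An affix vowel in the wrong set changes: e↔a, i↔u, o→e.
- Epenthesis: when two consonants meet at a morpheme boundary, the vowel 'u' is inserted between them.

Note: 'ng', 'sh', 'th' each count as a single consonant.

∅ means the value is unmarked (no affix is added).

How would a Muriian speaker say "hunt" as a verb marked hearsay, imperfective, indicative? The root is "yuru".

yurururour

Attach mood indicative -r → yurur.
Attach aspect imperfective -ro → yururro.
Attach evidentiality hearsay -ur → yururrour.
Vowel harmony: no change.
Apply epenthesis: yururrour → yurururour.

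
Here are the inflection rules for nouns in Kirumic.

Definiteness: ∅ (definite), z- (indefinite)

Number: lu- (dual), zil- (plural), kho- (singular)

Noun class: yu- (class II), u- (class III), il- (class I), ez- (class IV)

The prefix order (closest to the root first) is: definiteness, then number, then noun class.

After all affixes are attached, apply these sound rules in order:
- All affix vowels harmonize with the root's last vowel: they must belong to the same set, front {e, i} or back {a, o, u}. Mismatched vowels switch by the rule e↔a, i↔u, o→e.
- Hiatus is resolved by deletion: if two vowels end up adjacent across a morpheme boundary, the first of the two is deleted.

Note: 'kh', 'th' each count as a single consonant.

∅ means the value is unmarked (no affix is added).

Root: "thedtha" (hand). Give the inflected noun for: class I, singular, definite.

ulkhothedtha

definiteness = definite: zero marking, form stays thedtha.
Attach number singular kho- → khothedtha.
Attach noun class class I il- → ilkhothedtha.
Apply vowel harmony: ilkhothedtha → ulkhothedtha.
Vowel deletion: no change.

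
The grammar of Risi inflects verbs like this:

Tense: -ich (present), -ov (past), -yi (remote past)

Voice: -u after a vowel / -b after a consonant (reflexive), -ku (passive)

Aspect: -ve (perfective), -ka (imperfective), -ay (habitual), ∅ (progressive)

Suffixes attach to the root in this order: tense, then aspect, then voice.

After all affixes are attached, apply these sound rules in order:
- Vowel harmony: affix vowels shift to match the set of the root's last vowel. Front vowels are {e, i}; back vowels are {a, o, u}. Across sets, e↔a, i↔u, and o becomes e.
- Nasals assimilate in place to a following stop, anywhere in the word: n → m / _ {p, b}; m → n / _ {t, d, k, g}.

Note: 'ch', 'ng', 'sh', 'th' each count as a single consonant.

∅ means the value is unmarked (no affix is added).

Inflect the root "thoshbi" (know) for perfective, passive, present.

Attach tense present -ich → thoshbiich.
Attach aspect perfective -ve → thoshbiichve.
Attach voice passive -ku → thoshbiichveku.
Apply vowel harmony: thoshbiichveku → thoshbiichveki.
Nasal assimilation: no change.

thoshbiichveki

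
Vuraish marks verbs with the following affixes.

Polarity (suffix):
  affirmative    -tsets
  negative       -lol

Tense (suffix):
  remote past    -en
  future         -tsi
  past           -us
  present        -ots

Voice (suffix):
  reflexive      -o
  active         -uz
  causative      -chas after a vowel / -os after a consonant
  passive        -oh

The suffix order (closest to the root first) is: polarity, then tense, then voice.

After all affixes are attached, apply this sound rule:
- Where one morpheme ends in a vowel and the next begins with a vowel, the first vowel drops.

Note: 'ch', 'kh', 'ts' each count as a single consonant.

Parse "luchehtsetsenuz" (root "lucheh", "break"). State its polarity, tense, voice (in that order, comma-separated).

affirmative, remote past, active

Segment: lucheh-tsets-en-uz.
polarity: -tsets → affirmative.
tense: -en → remote past.
voice: -uz → active.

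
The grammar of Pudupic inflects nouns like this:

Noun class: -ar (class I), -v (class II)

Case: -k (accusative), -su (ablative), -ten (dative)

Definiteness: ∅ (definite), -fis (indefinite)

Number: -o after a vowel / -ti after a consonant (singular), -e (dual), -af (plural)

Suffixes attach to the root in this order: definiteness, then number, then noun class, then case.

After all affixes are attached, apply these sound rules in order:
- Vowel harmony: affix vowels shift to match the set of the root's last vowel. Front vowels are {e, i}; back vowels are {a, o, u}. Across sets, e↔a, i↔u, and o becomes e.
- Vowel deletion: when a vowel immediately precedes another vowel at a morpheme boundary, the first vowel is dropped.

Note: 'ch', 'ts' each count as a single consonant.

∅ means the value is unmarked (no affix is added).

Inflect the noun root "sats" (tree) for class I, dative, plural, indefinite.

satsfusafartan

Attach definiteness indefinite -fis → satsfis.
Attach number plural -af → satsfisaf.
Attach noun class class I -ar → satsfisafar.
Attach case dative -ten → satsfisafarten.
Apply vowel harmony: satsfisafarten → satsfusafartan.
Vowel deletion: no change.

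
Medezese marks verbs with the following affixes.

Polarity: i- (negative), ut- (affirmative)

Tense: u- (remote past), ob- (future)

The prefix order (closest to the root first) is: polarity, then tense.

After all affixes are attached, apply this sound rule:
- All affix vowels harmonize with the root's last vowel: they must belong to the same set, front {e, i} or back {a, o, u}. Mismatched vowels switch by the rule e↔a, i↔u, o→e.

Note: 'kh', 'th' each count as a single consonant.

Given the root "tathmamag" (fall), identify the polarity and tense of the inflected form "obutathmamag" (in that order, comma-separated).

Segment: ob-i-tathmamag.
polarity: i- → negative.
tense: ob- → future.

negative, future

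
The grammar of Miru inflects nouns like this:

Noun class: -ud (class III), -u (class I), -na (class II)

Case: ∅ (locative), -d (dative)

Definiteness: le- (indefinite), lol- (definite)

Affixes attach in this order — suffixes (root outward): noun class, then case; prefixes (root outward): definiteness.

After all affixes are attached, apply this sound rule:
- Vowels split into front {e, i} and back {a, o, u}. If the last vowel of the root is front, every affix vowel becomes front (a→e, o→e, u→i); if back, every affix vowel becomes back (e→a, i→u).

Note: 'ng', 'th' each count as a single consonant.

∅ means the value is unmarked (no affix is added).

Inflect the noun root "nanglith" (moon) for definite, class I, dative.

lelnanglithid

Attach noun class class I -u → nanglithu.
Attach definiteness definite lol- → lolnanglithu.
Attach case dative -d → lolnanglithud.
Apply vowel harmony: lolnanglithud → lelnanglithid.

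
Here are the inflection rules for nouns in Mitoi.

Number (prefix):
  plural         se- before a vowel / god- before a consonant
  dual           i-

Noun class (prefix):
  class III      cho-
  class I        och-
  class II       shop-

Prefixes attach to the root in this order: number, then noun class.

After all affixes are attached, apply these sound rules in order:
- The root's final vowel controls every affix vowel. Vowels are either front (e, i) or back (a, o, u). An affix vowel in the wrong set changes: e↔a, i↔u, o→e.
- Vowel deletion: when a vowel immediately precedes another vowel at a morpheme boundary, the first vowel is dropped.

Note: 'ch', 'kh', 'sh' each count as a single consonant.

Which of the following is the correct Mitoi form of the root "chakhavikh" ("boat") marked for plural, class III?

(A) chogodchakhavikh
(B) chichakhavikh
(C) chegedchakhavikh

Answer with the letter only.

C

Attach number plural god- (before consonant 'ch') → godchakhavikh.
Attach noun class class III cho- → chogodchakhavikh.
Apply vowel harmony: chogodchakhavikh → chegedchakhavikh.
Vowel deletion: no change.
So the correct form is chegedchakhavikh, option (C).
(B) chichakhavikh is wrong: it uses dual instead of plural for number.
(A) chogodchakhavikh is wrong: it fails to apply the sound rule(s).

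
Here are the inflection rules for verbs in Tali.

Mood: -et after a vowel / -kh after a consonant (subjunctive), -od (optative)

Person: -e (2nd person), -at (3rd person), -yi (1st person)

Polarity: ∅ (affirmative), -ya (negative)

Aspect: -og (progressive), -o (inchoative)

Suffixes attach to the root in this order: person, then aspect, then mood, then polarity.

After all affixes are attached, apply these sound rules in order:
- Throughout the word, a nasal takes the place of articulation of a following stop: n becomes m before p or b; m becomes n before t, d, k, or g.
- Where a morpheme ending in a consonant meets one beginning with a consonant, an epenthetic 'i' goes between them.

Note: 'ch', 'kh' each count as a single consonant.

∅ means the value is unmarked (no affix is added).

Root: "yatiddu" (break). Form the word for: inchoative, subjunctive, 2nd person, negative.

yatiddueoetiya

Attach person 2nd person -e → yatiddue.
Attach aspect inchoative -o → yatiddueo.
Attach mood subjunctive -et (after vowel 'o') → yatiddueoet.
Attach polarity negative -ya → yatiddueoetya.
Nasal assimilation: no change.
Apply epenthesis: yatiddueoetya → yatiddueoetiya.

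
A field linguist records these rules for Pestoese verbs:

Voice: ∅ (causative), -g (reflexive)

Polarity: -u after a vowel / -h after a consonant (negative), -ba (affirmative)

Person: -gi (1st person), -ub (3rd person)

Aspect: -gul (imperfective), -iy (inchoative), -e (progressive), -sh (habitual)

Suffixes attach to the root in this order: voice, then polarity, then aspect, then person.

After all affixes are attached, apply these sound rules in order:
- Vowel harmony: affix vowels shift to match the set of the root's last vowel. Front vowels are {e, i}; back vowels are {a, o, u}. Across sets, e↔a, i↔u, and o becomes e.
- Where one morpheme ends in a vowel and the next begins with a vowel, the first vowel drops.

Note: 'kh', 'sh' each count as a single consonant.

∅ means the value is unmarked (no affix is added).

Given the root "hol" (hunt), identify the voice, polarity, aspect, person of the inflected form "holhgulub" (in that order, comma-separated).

causative, negative, imperfective, 3rd person

Segment: hol-h-gul-ub.
voice: ∅ → causative.
polarity: -u/h → negative.
aspect: -gul → imperfective.
person: -ub → 3rd person.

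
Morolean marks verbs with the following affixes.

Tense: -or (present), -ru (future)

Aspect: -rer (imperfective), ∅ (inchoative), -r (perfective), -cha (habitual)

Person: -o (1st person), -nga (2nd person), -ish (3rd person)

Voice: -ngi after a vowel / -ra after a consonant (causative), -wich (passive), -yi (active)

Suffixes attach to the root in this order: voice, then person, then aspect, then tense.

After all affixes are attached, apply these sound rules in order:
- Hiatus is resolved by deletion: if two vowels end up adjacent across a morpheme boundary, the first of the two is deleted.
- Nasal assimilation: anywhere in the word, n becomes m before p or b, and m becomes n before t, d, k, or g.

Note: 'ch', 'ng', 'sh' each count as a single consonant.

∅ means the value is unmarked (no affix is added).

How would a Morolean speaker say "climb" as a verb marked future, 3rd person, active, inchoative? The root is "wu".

wuyishru

Attach voice active -yi → wuyi.
Attach person 3rd person -ish → wuyiish.
aspect = inchoative: zero marking, form stays wuyiish.
Attach tense future -ru → wuyiishru.
Apply vowel deletion: wuyiishru → wuyishru.
Nasal assimilation: no change.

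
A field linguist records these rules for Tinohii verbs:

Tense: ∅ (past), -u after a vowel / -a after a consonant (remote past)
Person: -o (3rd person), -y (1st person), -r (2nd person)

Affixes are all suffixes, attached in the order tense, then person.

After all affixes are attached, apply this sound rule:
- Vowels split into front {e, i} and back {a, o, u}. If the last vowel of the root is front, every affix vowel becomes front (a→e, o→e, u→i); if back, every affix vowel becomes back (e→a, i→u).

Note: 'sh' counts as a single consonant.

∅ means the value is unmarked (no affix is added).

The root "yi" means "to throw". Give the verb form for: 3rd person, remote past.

Attach tense remote past -u (after vowel 'i') → yiu.
Attach person 3rd person -o → yiuo.
Apply vowel harmony: yiuo → yiie.

yiie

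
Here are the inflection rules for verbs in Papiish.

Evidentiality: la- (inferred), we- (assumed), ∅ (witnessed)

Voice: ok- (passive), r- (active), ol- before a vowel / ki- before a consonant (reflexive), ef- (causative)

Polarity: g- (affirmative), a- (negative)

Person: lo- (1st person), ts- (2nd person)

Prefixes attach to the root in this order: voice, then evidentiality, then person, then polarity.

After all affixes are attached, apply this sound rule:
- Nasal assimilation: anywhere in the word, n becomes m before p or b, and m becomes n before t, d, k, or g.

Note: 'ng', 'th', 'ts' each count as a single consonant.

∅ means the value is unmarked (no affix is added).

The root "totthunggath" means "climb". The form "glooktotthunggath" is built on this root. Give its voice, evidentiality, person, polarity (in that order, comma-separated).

passive, witnessed, 1st person, affirmative

Segment: g-lo-ok-totthunggath.
voice: ok- → passive.
evidentiality: ∅ → witnessed.
person: lo- → 1st person.
polarity: g- → affirmative.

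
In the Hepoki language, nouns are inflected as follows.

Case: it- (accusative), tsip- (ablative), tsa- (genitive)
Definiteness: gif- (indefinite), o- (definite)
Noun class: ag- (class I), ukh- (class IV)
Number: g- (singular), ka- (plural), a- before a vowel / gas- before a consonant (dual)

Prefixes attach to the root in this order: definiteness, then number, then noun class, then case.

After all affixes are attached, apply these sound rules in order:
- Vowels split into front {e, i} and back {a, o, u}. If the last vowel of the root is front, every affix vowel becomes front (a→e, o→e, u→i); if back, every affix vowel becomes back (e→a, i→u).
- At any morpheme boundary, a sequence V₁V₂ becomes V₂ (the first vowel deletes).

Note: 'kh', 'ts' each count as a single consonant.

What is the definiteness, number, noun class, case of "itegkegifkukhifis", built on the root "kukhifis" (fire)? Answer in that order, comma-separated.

indefinite, plural, class I, accusative

Segment: it-ag-ka-gif-kukhifis.
definiteness: gif- → indefinite.
number: ka- → plural.
noun class: ag- → class I.
case: it- → accusative.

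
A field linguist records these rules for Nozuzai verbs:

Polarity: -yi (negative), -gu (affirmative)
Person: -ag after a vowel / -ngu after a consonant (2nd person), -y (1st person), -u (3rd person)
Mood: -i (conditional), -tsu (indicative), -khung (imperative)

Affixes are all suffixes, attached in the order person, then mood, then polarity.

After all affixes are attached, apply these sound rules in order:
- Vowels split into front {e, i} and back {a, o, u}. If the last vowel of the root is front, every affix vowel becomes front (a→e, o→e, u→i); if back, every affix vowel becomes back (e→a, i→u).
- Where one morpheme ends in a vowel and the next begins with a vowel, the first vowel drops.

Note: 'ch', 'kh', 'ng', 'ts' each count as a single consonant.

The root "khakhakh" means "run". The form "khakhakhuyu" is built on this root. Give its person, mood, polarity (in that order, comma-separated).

Segment: khakhakh-u-i-yi.
person: -u → 3rd person.
mood: -i → conditional.
polarity: -yi → negative.

3rd person, conditional, negative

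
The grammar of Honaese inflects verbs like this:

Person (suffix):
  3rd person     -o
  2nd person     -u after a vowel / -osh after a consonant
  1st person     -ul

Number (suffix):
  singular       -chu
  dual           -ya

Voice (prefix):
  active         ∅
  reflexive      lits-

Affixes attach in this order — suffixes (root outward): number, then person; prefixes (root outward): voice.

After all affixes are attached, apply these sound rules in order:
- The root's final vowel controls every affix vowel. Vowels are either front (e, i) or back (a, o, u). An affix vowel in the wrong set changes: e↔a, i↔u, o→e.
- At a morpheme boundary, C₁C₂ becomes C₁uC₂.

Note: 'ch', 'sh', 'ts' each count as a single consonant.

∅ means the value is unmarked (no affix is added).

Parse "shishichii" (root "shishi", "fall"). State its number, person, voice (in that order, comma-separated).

Segment: shishi-chu-u.
number: -chu → singular.
person: -u/osh → 2nd person.
voice: ∅ → active.

singular, 2nd person, active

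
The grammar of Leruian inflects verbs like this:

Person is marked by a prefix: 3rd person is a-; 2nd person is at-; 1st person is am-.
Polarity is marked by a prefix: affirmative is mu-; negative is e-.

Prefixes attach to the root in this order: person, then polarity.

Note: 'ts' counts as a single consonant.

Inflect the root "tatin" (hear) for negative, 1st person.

eamtatin

Attach person 1st person am- → amtatin.
Attach polarity negative e- → eamtatin.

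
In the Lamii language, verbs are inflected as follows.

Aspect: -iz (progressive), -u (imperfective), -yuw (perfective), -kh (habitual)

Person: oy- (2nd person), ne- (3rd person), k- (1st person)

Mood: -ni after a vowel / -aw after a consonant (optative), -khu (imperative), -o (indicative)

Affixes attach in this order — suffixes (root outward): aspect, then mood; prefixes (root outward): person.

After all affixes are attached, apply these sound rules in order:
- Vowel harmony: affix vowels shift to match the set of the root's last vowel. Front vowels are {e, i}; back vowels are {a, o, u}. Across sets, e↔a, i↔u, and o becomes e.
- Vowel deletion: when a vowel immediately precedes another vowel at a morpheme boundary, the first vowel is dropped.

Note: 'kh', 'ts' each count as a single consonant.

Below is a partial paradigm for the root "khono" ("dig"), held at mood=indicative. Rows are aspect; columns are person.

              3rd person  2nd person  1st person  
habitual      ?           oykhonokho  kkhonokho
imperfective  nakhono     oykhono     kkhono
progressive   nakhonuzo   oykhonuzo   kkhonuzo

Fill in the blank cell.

nakhonokho

Attach aspect habitual -kh → khonokh.
Attach person 3rd person ne- → nekhonokh.
Attach mood indicative -o → nekhonokho.
Apply vowel harmony: nekhonokho → nakhonokho.
Vowel deletion: no change.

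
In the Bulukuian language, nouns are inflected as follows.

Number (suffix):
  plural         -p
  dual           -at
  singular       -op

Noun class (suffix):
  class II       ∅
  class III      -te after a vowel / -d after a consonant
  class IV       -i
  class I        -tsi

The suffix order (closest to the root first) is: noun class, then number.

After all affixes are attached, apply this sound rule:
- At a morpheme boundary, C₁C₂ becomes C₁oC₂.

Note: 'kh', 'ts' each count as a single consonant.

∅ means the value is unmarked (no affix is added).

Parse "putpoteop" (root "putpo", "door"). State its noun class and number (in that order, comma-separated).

class III, singular

Segment: putpo-te-op.
noun class: -te/d → class III.
number: -op → singular.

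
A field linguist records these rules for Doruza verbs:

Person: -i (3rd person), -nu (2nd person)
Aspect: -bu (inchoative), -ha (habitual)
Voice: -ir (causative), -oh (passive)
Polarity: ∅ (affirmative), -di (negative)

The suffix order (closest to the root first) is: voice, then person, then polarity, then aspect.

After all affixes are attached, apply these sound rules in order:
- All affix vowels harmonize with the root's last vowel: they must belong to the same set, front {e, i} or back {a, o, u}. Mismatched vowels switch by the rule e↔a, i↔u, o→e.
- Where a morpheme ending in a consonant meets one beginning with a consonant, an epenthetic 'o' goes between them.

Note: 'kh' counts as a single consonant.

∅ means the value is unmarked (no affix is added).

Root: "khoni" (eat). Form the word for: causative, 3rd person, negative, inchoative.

khoniiridibi

Attach voice causative -ir → khoniir.
Attach person 3rd person -i → khoniiri.
Attach polarity negative -di → khoniiridi.
Attach aspect inchoative -bu → khoniiridibu.
Apply vowel harmony: khoniiridibu → khoniiridibi.
Epenthesis: no change.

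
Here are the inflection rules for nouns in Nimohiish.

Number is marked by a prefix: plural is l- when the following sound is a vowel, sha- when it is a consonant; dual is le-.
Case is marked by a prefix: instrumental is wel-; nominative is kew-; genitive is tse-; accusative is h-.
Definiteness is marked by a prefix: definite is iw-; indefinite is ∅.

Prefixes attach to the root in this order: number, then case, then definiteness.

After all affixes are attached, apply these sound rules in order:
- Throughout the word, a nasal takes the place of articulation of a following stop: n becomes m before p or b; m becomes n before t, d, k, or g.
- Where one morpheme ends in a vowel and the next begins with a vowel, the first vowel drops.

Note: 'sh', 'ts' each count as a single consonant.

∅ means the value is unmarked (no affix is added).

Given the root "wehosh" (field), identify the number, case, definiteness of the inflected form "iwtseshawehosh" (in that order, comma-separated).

plural, genitive, definite

Segment: iw-tse-sha-wehosh.
number: l/sha- → plural.
case: tse- → genitive.
definiteness: iw- → definite.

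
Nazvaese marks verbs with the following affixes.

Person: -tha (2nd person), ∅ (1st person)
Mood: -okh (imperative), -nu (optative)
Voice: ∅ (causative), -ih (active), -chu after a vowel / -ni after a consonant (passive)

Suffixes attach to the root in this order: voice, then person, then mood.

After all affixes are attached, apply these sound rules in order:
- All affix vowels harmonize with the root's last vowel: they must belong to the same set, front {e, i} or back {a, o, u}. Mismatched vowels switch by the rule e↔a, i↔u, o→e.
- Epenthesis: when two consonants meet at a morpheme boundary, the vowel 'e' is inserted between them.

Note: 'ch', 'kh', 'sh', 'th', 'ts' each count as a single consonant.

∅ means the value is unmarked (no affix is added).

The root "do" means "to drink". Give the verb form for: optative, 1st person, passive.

Attach voice passive -chu (after vowel 'o') → dochu.
person = 1st person: zero marking, form stays dochu.
Attach mood optative -nu → dochunu.
Vowel harmony: no change.
Epenthesis: no change.

dochunu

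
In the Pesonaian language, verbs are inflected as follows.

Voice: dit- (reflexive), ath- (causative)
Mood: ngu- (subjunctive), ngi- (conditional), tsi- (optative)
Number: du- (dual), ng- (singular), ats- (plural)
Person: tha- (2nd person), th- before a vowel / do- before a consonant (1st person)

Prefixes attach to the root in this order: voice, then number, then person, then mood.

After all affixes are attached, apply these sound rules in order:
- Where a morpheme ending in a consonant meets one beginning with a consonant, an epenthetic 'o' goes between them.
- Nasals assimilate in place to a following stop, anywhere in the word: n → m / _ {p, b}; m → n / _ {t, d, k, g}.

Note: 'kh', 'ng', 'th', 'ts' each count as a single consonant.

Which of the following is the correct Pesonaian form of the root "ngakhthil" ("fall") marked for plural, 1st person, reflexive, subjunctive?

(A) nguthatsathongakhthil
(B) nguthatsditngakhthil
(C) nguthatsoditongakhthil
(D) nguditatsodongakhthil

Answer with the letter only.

C

Attach voice reflexive dit- → ditngakhthil.
Attach number plural ats- → atsditngakhthil.
Attach person 1st person th- (before vowel 'a') → thatsditngakhthil.
Attach mood subjunctive ngu- → nguthatsditngakhthil.
Apply epenthesis: nguthatsditngakhthil → nguthatsoditongakhthil.
Nasal assimilation: no change.
So the correct form is nguthatsoditongakhthil, option (C).
(D) nguditatsodongakhthil is wrong: it has the affixes in the wrong order.
(A) nguthatsathongakhthil is wrong: it uses causative instead of reflexive for voice.
(B) nguthatsditngakhthil is wrong: it fails to apply the sound rule(s).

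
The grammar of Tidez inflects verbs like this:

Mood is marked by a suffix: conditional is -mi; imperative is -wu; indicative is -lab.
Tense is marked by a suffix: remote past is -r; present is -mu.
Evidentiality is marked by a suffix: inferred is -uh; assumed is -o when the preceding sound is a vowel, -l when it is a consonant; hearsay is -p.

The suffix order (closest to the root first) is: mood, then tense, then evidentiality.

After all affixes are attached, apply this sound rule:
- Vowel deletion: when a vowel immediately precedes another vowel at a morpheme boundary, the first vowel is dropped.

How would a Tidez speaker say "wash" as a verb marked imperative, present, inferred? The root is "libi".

libiwumuh

Attach mood imperative -wu → libiwu.
Attach tense present -mu → libiwumu.
Attach evidentiality inferred -uh → libiwumuuh.
Apply vowel deletion: libiwumuuh → libiwumuh.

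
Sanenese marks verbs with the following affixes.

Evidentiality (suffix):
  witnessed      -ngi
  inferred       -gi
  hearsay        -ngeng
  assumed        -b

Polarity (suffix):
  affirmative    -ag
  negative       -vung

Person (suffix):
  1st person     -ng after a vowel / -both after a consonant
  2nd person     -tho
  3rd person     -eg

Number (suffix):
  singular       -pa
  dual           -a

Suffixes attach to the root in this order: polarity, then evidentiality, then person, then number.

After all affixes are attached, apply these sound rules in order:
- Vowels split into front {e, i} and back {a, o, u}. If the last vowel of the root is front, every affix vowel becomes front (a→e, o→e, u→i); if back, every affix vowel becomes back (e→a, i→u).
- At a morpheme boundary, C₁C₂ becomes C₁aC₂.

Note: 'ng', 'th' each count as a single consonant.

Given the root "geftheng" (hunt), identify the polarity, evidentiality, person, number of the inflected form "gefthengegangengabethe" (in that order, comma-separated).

affirmative, hearsay, 1st person, dual

Segment: geftheng-ag-ngeng-both-a.
polarity: -ag → affirmative.
evidentiality: -ngeng → hearsay.
person: -ng/both → 1st person.
number: -a → dual.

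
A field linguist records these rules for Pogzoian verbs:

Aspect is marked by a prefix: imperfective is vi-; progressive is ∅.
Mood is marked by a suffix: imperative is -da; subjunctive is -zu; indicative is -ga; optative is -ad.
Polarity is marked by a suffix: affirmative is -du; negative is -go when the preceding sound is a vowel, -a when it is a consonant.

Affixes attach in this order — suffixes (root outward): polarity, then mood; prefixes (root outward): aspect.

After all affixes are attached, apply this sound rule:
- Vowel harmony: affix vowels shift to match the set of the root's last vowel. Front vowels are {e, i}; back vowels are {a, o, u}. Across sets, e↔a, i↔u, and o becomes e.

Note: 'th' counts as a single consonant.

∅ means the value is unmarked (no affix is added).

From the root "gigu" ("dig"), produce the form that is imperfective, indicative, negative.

Attach aspect imperfective vi- → vigigu.
Attach polarity negative -go (after vowel 'u') → vigigugo.
Attach mood indicative -ga → vigigugoga.
Apply vowel harmony: vigigugoga → vugigugoga.

vugigugoga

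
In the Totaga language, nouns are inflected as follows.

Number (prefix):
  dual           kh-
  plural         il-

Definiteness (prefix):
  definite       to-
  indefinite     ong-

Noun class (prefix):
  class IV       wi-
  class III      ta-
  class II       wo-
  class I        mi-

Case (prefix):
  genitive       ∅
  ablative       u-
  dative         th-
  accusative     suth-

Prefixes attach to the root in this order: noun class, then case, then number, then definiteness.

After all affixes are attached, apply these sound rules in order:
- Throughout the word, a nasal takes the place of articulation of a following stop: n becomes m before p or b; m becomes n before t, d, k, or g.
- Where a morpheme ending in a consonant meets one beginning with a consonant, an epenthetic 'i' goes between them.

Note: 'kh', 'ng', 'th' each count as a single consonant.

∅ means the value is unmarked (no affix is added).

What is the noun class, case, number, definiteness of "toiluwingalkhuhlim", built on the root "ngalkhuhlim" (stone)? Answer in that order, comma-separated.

class IV, ablative, plural, definite

Segment: to-il-u-wi-ngalkhuhlim.
noun class: wi- → class IV.
case: u- → ablative.
number: il- → plural.
definiteness: to- → definite.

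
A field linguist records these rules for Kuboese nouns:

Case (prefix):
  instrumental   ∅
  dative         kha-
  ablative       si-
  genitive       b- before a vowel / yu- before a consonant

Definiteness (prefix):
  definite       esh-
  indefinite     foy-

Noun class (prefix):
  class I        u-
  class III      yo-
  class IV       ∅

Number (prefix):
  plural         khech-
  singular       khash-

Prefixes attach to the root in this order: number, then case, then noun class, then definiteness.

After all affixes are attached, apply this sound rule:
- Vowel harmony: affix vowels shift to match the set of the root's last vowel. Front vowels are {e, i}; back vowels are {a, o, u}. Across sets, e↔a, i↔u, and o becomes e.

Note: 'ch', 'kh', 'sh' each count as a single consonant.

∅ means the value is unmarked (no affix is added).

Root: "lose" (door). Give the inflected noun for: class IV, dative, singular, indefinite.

feykhekheshlose

Attach number singular khash- → khashlose.
Attach case dative kha- → khakhashlose.
noun class = class IV: zero marking, form stays khakhashlose.
Attach definiteness indefinite foy- → foykhakhashlose.
Apply vowel harmony: foykhakhashlose → feykhekheshlose.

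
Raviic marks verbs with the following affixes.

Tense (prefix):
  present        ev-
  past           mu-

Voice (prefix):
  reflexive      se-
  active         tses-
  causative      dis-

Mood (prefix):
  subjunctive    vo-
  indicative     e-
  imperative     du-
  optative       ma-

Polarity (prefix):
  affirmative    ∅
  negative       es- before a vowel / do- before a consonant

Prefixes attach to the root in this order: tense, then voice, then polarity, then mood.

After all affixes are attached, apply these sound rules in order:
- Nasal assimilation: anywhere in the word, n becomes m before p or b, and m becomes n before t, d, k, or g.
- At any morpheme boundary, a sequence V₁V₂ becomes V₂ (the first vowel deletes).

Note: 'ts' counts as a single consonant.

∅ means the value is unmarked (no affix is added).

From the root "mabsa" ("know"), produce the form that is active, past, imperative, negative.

Attach tense past mu- → mumabsa.
Attach voice active tses- → tsesmumabsa.
Attach polarity negative do- (before consonant 'ts') → dotsesmumabsa.
Attach mood imperative du- → dudotsesmumabsa.
Nasal assimilation: no change.
Vowel deletion: no change.

dudotsesmumabsa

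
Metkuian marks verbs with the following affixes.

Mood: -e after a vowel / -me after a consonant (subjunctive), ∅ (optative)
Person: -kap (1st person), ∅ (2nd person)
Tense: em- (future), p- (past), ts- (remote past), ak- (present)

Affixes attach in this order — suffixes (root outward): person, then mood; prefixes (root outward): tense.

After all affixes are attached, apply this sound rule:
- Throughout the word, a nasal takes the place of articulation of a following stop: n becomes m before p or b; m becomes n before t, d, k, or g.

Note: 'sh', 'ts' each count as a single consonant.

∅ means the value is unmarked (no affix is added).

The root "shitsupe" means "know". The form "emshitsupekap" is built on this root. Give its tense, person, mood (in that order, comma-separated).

Segment: em-shitsupe-kap.
tense: em- → future.
person: -kap → 1st person.
mood: ∅ → optative.

future, 1st person, optative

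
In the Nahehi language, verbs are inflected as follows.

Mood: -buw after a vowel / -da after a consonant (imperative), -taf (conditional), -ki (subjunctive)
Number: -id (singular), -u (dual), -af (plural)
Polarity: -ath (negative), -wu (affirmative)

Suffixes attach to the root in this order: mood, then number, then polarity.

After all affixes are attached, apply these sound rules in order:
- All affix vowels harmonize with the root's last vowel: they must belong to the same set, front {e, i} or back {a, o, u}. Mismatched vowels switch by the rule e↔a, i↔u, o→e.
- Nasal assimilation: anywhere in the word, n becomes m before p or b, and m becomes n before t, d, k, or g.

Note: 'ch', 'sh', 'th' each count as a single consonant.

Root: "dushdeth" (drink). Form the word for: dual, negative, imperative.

Attach mood imperative -da (after consonant 'th') → dushdethda.
Attach number dual -u → dushdethdau.
Attach polarity negative -ath → dushdethdauath.
Apply vowel harmony: dushdethdauath → dushdethdeieth.
Nasal assimilation: no change.

dushdethdeieth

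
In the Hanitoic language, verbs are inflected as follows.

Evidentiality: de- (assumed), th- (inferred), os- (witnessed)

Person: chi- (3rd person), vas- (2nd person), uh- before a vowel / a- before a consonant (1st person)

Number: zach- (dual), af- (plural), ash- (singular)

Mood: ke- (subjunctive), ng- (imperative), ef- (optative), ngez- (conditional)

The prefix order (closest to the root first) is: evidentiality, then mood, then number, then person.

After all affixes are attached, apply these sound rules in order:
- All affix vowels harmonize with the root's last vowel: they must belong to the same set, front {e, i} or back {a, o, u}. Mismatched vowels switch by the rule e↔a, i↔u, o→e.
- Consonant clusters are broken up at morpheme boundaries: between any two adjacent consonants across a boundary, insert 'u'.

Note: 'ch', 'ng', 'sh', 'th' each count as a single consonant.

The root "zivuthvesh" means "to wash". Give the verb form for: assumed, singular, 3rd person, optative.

Attach evidentiality assumed de- → dezivuthvesh.
Attach mood optative ef- → efdezivuthvesh.
Attach number singular ash- → ashefdezivuthvesh.
Attach person 3rd person chi- → chiashefdezivuthvesh.
Apply vowel harmony: chiashefdezivuthvesh → chieshefdezivuthvesh.
Apply epenthesis: chieshefdezivuthvesh → chieshefudezivuthvesh.

chieshefudezivuthvesh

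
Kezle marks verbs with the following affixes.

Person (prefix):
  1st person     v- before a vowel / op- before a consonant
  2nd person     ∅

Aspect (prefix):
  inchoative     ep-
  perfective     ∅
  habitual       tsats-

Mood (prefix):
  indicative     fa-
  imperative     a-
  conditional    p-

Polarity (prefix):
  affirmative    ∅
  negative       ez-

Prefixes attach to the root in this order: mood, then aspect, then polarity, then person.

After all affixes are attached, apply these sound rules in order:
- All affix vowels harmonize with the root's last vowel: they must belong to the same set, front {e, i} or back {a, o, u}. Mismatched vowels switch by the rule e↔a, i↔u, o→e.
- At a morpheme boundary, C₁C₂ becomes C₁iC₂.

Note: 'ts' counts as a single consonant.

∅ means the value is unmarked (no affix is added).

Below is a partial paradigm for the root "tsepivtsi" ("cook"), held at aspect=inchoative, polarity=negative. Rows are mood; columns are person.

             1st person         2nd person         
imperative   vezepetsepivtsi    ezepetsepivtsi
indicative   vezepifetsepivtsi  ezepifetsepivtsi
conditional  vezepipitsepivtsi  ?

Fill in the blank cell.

ezepipitsepivtsi

Attach mood conditional p- → ptsepivtsi.
Attach aspect inchoative ep- → epptsepivtsi.
Attach polarity negative ez- → ezepptsepivtsi.
person = 2nd person: zero marking, form stays ezepptsepivtsi.
Vowel harmony: no change.
Apply epenthesis: ezepptsepivtsi → ezepipitsepivtsi.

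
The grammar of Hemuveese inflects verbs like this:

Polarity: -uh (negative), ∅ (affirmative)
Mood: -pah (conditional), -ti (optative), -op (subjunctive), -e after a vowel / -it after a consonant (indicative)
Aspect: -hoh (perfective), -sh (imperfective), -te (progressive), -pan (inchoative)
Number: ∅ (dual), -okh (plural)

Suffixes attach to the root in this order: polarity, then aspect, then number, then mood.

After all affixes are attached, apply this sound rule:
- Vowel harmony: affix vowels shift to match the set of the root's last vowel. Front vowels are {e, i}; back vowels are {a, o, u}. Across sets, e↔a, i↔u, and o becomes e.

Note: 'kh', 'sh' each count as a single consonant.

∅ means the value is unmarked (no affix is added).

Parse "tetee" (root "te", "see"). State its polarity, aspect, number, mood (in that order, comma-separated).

Segment: te-te-e.
polarity: ∅ → affirmative.
aspect: -te → progressive.
number: ∅ → dual.
mood: -e/it → indicative.

affirmative, progressive, dual, indicative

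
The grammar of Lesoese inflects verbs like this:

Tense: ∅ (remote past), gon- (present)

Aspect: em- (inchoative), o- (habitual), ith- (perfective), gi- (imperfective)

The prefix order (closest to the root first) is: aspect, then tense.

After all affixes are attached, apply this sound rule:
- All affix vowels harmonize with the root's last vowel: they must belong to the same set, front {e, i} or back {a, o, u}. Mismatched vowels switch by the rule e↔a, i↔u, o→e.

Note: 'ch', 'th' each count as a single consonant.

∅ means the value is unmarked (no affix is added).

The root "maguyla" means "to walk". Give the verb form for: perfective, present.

Attach aspect perfective ith- → ithmaguyla.
Attach tense present gon- → gonithmaguyla.
Apply vowel harmony: gonithmaguyla → gonuthmaguyla.

gonuthmaguyla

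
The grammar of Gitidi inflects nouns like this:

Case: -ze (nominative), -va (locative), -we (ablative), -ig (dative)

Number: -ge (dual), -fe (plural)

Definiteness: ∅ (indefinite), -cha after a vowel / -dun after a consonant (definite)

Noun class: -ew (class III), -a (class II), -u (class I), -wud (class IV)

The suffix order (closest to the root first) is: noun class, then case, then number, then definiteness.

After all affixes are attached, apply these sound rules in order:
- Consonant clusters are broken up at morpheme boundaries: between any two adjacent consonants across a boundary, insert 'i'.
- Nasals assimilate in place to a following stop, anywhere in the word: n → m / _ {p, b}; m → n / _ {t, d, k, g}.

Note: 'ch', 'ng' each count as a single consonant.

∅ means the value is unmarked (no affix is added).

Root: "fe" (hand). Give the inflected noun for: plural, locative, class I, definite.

Attach noun class class I -u → feu.
Attach case locative -va → feuva.
Attach number plural -fe → feuvafe.
Attach definiteness definite -cha (after vowel 'e') → feuvafecha.
Epenthesis: no change.
Nasal assimilation: no change.

feuvafecha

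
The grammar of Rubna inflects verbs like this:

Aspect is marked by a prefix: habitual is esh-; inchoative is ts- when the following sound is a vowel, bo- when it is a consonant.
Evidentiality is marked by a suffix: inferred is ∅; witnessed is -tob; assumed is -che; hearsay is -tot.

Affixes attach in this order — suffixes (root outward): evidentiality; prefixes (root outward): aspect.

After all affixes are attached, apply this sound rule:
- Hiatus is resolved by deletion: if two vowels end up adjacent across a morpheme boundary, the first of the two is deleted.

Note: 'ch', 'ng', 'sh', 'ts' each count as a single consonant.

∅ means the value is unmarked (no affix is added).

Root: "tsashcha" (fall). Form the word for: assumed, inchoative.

botsashchache

Attach evidentiality assumed -che → tsashchache.
Attach aspect inchoative bo- (before consonant 'ts') → botsashchache.
Vowel deletion: no change.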